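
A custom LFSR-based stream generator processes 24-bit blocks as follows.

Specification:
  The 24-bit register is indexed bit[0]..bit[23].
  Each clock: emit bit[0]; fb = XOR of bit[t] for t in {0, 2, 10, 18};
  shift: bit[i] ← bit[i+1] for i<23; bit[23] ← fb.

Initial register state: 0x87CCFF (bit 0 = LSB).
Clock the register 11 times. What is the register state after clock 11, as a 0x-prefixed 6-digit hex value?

reg_0 = 0x87CCFF
clock 1: out=1, reg = 0x43E67F
clock 2: out=1, reg = 0xA1F33F
clock 3: out=1, reg = 0x50F99F
clock 4: out=1, reg = 0x287CCF
clock 5: out=1, reg = 0x943E67
clock 6: out=1, reg = 0x4A1F33
clock 7: out=1, reg = 0x250F99
clock 8: out=1, reg = 0x9287CC
clock 9: out=0, reg = 0x4943E6
clock 10: out=0, reg = 0xA4A1F3
clock 11: out=1, reg = 0x5250F9

0x5250F9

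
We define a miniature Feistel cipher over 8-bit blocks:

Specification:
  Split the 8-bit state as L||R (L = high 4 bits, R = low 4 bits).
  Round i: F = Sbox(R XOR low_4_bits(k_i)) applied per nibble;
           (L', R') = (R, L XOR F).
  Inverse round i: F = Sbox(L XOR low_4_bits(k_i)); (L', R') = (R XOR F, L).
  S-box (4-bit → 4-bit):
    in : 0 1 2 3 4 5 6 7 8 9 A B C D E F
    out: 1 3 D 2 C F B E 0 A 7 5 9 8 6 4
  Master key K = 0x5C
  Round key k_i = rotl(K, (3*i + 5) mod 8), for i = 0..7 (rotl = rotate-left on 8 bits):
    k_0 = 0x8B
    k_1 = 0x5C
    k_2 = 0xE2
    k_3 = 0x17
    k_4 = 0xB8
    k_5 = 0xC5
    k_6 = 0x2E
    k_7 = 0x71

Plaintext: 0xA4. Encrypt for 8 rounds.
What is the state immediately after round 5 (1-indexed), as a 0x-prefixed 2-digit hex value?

0x0B

s_0 = plaintext = 0xA4
s_1 = Round(s_0, k_0) = 0x4E
s_2 = Round(s_1, k_1) = 0xE9
s_3 = Round(s_2, k_2) = 0x9B
s_4 = Round(s_3, k_3) = 0xB0
s_5 = Round(s_4, k_4) = 0x0B
s_6 = Round(s_5, k_5) = 0xB6
s_7 = Round(s_6, k_6) = 0x6B
s_8 = Round(s_7, k_7) = 0xB1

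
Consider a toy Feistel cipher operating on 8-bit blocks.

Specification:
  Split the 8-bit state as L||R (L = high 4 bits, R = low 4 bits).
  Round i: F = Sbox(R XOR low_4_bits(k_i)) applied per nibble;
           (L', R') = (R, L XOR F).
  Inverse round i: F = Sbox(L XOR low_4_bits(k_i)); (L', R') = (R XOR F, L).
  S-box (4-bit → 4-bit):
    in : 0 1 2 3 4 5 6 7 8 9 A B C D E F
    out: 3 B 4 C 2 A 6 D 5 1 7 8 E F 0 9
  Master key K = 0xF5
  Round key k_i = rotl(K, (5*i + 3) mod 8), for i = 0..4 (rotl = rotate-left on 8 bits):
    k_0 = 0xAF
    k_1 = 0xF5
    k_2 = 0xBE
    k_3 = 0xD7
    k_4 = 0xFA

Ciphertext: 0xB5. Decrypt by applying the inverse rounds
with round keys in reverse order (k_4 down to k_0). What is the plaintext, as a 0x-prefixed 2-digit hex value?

s_0 = ciphertext = 0xB5
s_1 = InvRound(s_0, k_4) = 0xEB
s_2 = InvRound(s_1, k_3) = 0xAE
s_3 = InvRound(s_2, k_2) = 0xCA
s_4 = InvRound(s_3, k_1) = 0xBC
s_5 = InvRound(s_4, k_0) = 0xEB

0xEB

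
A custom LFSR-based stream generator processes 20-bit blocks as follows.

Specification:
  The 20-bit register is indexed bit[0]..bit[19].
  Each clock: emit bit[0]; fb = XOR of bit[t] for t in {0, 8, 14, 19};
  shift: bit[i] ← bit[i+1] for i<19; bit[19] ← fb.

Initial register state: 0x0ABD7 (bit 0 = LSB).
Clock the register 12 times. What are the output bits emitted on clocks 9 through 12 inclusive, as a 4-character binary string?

1101

reg_0 = 0x0ABD7
clock 1: out=1, reg = 0x055EB
clock 2: out=1, reg = 0x82AF5
clock 3: out=1, reg = 0x4157A
clock 4: out=0, reg = 0xA0ABD
clock 5: out=1, reg = 0x5055E
clock 6: out=0, reg = 0xA82AF
clock 7: out=1, reg = 0x54157
clock 8: out=1, reg = 0xAA0AB
clock 9: out=1, reg = 0x55055
clock 10: out=1, reg = 0x2A82A
clock 11: out=0, reg = 0x15415
clock 12: out=1, reg = 0x0AA0A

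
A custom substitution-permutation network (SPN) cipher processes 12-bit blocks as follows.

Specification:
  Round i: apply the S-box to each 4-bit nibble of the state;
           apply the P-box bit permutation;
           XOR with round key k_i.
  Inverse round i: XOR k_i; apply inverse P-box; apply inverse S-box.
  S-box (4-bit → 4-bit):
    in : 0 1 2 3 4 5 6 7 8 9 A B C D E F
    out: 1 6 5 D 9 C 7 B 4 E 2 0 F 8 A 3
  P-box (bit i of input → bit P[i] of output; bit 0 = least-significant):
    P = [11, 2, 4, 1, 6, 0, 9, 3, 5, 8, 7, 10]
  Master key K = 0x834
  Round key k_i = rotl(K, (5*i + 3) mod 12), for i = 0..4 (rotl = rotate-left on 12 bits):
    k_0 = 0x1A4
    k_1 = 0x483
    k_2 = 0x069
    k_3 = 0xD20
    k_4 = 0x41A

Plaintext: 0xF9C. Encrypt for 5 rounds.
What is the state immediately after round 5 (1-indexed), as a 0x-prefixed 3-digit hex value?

0x4D6

s_0 = plaintext = 0xF9C
s_1 = Round(s_0, k_0) = 0xA9B
s_2 = Round(s_1, k_1) = 0x78A
s_3 = Round(s_2, k_2) = 0x74D
s_4 = Round(s_3, k_3) = 0x84A
s_5 = Round(s_4, k_4) = 0x4D6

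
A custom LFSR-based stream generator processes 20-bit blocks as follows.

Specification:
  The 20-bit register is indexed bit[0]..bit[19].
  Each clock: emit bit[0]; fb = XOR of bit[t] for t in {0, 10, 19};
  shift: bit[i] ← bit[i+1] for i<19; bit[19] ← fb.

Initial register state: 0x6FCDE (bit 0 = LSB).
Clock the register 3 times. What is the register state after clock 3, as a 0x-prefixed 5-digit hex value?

0xEDF9B

reg_0 = 0x6FCDE
clock 1: out=0, reg = 0xB7E6F
clock 2: out=1, reg = 0xDBF37
clock 3: out=1, reg = 0xEDF9B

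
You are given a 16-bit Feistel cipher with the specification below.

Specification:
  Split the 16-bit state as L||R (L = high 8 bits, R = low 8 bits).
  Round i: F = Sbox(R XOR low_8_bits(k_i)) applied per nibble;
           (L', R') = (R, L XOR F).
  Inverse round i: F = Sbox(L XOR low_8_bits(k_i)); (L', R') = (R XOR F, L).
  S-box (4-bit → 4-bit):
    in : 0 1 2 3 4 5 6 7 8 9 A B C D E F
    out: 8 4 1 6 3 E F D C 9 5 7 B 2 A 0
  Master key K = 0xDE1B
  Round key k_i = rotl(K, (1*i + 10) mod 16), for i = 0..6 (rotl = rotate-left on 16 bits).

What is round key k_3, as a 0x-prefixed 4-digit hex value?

K = 0xDE1B
k_0 = rotl(K, (1*0+10) mod 16) = rotl(K, 10) = 0x6F78
k_1 = rotl(K, (1*1+10) mod 16) = rotl(K, 11) = 0xDEF0
k_2 = rotl(K, (1*2+10) mod 16) = rotl(K, 12) = 0xBDE1
k_3 = rotl(K, (1*3+10) mod 16) = rotl(K, 13) = 0x7BC3

0x7BC3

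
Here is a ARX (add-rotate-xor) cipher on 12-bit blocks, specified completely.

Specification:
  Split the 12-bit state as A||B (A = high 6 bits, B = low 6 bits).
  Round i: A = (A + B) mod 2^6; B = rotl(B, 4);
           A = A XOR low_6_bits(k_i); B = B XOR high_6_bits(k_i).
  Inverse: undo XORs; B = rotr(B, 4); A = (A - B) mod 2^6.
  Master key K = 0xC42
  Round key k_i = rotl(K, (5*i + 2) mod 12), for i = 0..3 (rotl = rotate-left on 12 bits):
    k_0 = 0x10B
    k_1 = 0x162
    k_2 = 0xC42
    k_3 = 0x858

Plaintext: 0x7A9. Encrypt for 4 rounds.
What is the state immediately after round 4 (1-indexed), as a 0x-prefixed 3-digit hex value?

s_0 = plaintext = 0x7A9
s_1 = Round(s_0, k_0) = 0x31E
s_2 = Round(s_1, k_1) = 0x222
s_3 = Round(s_2, k_2) = 0xA19
s_4 = Round(s_3, k_3) = 0x677

0x677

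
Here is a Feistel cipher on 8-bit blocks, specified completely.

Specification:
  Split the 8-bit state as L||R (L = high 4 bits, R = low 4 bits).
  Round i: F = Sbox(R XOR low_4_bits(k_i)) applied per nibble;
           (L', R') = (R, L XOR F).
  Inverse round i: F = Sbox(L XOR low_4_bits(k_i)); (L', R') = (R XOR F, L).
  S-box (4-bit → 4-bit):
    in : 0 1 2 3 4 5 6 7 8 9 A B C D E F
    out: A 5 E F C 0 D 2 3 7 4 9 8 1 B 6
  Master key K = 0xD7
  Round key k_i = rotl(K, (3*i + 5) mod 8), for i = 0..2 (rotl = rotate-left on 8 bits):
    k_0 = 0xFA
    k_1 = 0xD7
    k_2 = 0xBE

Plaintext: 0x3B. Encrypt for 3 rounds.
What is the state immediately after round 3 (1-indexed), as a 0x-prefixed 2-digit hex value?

0xEC

s_0 = plaintext = 0x3B
s_1 = Round(s_0, k_0) = 0xB6
s_2 = Round(s_1, k_1) = 0x6E
s_3 = Round(s_2, k_2) = 0xEC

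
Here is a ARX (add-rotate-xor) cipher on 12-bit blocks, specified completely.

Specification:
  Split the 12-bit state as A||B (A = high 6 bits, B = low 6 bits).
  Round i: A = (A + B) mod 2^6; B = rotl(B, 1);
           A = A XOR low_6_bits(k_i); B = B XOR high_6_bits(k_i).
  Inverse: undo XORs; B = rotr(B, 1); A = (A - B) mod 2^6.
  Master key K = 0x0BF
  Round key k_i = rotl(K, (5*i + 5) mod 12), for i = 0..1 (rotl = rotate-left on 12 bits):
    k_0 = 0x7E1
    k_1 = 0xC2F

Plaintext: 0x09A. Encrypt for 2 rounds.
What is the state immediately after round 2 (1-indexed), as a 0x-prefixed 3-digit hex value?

s_0 = plaintext = 0x09A
s_1 = Round(s_0, k_0) = 0xF6B
s_2 = Round(s_1, k_1) = 0x1E7

0x1E7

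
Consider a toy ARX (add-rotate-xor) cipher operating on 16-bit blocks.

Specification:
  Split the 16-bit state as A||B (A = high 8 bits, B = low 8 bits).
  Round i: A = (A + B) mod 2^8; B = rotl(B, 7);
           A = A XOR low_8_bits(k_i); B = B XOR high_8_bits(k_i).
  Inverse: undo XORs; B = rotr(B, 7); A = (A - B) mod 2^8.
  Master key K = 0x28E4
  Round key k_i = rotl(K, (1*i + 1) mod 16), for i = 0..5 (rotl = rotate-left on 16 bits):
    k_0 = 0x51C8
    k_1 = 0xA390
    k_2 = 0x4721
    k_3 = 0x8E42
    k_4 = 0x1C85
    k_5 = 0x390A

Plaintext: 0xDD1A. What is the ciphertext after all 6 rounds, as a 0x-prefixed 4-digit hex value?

0x74A4

s_0 = plaintext = 0xDD1A
s_1 = Round(s_0, k_0) = 0x3F5C
s_2 = Round(s_1, k_1) = 0x0B8D
s_3 = Round(s_2, k_2) = 0xB981
s_4 = Round(s_3, k_3) = 0x784E
s_5 = Round(s_4, k_4) = 0x433B
s_6 = Round(s_5, k_5) = 0x74A4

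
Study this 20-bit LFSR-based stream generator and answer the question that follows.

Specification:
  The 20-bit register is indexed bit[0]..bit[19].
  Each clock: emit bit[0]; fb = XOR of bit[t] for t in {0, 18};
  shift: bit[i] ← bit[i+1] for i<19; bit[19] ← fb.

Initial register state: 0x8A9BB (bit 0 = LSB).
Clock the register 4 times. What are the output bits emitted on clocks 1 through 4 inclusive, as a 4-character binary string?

1101

reg_0 = 0x8A9BB
clock 1: out=1, reg = 0xC54DD
clock 2: out=1, reg = 0x62A6E
clock 3: out=0, reg = 0xB1537
clock 4: out=1, reg = 0xD8A9B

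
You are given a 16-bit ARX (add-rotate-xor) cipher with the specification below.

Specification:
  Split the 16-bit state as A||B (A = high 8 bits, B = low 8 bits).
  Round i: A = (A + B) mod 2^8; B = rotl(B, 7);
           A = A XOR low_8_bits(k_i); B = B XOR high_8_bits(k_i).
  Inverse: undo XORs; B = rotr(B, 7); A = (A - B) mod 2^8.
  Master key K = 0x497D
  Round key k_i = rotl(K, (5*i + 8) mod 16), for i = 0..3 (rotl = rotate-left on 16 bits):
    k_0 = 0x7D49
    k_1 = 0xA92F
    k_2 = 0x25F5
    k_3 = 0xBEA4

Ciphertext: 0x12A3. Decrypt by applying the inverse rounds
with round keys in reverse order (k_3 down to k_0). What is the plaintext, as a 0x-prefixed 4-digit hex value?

s_0 = ciphertext = 0x12A3
s_1 = InvRound(s_0, k_3) = 0x7C3A
s_2 = InvRound(s_1, k_2) = 0x4B3E
s_3 = InvRound(s_2, k_1) = 0x352F
s_4 = InvRound(s_3, k_0) = 0xD8A4

0xD8A4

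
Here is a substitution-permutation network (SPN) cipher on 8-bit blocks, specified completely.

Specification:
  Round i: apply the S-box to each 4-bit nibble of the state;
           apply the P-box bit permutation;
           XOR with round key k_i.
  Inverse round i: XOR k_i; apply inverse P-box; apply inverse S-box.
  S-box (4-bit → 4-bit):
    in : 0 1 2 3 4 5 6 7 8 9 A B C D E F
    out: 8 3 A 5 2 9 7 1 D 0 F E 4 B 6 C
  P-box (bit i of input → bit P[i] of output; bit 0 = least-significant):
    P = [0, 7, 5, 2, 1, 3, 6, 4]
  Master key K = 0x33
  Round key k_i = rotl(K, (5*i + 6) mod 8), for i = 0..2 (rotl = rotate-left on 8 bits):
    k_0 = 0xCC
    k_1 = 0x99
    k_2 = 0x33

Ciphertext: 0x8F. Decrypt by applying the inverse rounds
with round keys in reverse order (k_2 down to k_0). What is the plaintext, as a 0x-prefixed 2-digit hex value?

0x54

s_0 = ciphertext = 0x8F
s_1 = InvRound(s_0, k_2) = 0x2B
s_2 = InvRound(s_1, k_1) = 0x5E
s_3 = InvRound(s_2, k_0) = 0x54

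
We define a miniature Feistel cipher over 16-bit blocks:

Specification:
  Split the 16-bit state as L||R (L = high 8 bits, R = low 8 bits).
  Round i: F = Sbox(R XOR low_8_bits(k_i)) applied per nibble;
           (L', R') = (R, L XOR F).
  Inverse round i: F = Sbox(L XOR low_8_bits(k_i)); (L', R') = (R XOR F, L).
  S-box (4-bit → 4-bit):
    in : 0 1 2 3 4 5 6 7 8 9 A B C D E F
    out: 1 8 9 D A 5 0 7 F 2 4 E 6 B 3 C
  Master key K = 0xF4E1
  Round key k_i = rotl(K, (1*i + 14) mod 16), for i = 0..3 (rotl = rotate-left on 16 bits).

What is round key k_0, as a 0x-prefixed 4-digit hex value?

0x7D38

K = 0xF4E1
k_0 = rotl(K, (1*0+14) mod 16) = rotl(K, 14) = 0x7D38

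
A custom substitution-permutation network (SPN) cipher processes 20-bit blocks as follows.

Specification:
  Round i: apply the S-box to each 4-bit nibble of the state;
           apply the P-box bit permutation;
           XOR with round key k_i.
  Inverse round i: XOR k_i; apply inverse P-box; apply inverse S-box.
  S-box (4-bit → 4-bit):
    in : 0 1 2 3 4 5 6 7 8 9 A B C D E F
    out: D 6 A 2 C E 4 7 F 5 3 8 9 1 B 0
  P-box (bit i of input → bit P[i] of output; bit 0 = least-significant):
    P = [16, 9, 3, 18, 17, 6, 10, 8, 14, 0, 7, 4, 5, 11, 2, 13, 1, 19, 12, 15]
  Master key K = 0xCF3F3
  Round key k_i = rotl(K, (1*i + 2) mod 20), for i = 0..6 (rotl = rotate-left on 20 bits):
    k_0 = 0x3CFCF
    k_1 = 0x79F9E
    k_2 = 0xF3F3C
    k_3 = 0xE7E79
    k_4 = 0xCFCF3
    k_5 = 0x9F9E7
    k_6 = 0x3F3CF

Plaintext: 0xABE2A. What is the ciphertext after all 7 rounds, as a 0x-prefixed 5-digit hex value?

s_0 = plaintext = 0xABE2A
s_1 = Round(s_0, k_0) = 0xAAC9C
s_2 = Round(s_1, k_1) = 0x8D3AC
s_3 = Round(s_2, k_2) = 0x0AF5F
s_4 = Round(s_3, k_3) = 0xEE31B
s_5 = Round(s_4, k_4) = 0x05090
s_6 = Round(s_5, k_5) = 0xE0579
s_7 = Round(s_6, k_6) = 0x85730

0x85730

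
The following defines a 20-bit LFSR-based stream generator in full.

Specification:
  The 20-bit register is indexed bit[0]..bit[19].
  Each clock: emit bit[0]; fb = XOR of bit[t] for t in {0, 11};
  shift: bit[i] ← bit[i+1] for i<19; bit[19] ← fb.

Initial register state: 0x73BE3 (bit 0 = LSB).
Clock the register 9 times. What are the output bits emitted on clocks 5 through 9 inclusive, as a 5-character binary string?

reg_0 = 0x73BE3
clock 1: out=1, reg = 0x39DF1
clock 2: out=1, reg = 0x1CEF8
clock 3: out=0, reg = 0x8E77C
clock 4: out=0, reg = 0x473BE
clock 5: out=0, reg = 0x239DF
clock 6: out=1, reg = 0x11CEF
clock 7: out=1, reg = 0x08E77
clock 8: out=1, reg = 0x0473B
clock 9: out=1, reg = 0x8239D

01111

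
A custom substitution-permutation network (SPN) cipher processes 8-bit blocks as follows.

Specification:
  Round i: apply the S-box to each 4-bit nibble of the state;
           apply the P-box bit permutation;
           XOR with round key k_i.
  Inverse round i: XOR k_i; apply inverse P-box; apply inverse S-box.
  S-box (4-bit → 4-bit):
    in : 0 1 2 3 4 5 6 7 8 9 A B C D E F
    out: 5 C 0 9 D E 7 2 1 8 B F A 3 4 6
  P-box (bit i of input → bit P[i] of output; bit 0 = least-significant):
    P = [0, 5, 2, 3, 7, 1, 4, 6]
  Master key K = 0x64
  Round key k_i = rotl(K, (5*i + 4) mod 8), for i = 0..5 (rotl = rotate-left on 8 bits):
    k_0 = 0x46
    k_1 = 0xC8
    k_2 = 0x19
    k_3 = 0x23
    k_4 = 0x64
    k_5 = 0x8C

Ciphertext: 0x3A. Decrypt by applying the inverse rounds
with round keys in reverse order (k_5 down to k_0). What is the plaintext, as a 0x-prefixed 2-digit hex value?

0x25

s_0 = ciphertext = 0x3A
s_1 = InvRound(s_0, k_5) = 0x6F
s_2 = InvRound(s_1, k_4) = 0x73
s_3 = InvRound(s_2, k_3) = 0x12
s_4 = InvRound(s_3, k_2) = 0x73
s_5 = InvRound(s_4, k_1) = 0x6A
s_6 = InvRound(s_5, k_0) = 0x25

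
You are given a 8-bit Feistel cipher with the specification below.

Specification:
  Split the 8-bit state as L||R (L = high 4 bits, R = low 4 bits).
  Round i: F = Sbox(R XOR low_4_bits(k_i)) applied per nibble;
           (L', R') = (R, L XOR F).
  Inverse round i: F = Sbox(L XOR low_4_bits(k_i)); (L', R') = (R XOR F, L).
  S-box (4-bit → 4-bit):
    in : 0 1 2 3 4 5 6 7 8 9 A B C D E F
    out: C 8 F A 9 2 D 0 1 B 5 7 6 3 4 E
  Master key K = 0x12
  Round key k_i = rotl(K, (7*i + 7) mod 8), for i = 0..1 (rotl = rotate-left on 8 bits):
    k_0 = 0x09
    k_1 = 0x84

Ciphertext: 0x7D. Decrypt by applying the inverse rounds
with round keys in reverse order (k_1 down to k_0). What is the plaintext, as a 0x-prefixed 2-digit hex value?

s_0 = ciphertext = 0x7D
s_1 = InvRound(s_0, k_1) = 0x77
s_2 = InvRound(s_1, k_0) = 0x37

0x37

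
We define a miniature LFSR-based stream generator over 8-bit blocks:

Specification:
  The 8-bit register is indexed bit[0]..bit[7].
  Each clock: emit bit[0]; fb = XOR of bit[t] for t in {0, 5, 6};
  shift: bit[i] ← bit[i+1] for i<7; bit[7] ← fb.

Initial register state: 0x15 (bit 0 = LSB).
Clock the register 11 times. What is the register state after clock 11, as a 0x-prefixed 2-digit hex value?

0x07

reg_0 = 0x15
clock 1: out=1, reg = 0x8A
clock 2: out=0, reg = 0x45
clock 3: out=1, reg = 0x22
clock 4: out=0, reg = 0x91
clock 5: out=1, reg = 0xC8
clock 6: out=0, reg = 0xE4
clock 7: out=0, reg = 0x72
clock 8: out=0, reg = 0x39
clock 9: out=1, reg = 0x1C
clock 10: out=0, reg = 0x0E
clock 11: out=0, reg = 0x07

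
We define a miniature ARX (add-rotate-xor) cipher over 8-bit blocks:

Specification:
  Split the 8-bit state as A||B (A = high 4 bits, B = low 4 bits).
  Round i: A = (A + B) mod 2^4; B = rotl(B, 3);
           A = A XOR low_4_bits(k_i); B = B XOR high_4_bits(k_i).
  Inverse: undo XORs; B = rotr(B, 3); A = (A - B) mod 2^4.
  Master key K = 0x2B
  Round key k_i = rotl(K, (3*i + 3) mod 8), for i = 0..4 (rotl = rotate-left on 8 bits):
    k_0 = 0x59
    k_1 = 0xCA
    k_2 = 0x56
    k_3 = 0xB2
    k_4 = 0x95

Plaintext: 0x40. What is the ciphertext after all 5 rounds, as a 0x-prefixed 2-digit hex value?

s_0 = plaintext = 0x40
s_1 = Round(s_0, k_0) = 0xD5
s_2 = Round(s_1, k_1) = 0x86
s_3 = Round(s_2, k_2) = 0x86
s_4 = Round(s_3, k_3) = 0xC8
s_5 = Round(s_4, k_4) = 0x1D

0x1D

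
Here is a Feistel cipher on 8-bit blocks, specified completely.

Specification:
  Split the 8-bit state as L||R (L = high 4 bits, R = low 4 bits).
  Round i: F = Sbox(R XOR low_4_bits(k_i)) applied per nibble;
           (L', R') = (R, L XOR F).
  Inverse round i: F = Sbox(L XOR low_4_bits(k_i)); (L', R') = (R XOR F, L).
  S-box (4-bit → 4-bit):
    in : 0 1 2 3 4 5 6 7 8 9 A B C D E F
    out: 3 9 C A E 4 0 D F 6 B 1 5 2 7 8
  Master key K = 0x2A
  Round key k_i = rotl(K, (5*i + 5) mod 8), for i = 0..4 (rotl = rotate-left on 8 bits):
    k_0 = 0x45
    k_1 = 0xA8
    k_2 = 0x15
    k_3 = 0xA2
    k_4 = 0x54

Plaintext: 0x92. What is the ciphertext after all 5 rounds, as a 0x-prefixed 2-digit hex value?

s_0 = plaintext = 0x92
s_1 = Round(s_0, k_0) = 0x24
s_2 = Round(s_1, k_1) = 0x47
s_3 = Round(s_2, k_2) = 0x78
s_4 = Round(s_3, k_3) = 0x8C
s_5 = Round(s_4, k_4) = 0xC7

0xC7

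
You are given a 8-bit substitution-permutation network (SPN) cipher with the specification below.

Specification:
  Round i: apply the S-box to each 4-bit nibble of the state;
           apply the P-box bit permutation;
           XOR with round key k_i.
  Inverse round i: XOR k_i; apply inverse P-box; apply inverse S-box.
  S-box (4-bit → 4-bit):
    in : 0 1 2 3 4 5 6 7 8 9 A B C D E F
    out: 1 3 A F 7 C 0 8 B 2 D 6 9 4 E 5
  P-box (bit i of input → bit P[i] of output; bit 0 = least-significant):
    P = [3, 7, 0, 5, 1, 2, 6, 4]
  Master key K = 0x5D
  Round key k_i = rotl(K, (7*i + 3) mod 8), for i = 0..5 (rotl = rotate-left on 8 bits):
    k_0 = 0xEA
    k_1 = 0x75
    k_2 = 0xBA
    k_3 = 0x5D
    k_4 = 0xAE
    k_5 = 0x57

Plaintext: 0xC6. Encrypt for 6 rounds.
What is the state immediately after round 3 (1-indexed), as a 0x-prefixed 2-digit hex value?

s_0 = plaintext = 0xC6
s_1 = Round(s_0, k_0) = 0xF8
s_2 = Round(s_1, k_1) = 0x9F
s_3 = Round(s_2, k_2) = 0xB7
s_4 = Round(s_3, k_3) = 0x39
s_5 = Round(s_4, k_4) = 0x78
s_6 = Round(s_5, k_5) = 0xEF

0xB7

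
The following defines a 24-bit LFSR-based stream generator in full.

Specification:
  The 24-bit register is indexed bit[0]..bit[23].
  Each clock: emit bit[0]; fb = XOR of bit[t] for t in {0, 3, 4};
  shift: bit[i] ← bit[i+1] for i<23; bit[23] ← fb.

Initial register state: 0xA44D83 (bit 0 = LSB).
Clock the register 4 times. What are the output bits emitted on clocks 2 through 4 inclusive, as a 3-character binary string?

reg_0 = 0xA44D83
clock 1: out=1, reg = 0xD226C1
clock 2: out=1, reg = 0xE91360
clock 3: out=0, reg = 0x7489B0
clock 4: out=0, reg = 0xBA44D8

100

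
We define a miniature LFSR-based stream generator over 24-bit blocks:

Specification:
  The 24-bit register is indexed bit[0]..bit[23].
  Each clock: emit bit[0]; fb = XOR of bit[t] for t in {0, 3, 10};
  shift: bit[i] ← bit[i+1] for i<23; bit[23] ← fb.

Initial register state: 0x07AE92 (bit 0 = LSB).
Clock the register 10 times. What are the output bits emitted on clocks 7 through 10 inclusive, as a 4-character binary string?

reg_0 = 0x07AE92
clock 1: out=0, reg = 0x83D749
clock 2: out=1, reg = 0xC1EBA4
clock 3: out=0, reg = 0x60F5D2
clock 4: out=0, reg = 0xB07AE9
clock 5: out=1, reg = 0x583D74
clock 6: out=0, reg = 0xAC1EBA
clock 7: out=0, reg = 0x560F5D
clock 8: out=1, reg = 0xAB07AE
clock 9: out=0, reg = 0x5583D7
clock 10: out=1, reg = 0xAAC1EB

0101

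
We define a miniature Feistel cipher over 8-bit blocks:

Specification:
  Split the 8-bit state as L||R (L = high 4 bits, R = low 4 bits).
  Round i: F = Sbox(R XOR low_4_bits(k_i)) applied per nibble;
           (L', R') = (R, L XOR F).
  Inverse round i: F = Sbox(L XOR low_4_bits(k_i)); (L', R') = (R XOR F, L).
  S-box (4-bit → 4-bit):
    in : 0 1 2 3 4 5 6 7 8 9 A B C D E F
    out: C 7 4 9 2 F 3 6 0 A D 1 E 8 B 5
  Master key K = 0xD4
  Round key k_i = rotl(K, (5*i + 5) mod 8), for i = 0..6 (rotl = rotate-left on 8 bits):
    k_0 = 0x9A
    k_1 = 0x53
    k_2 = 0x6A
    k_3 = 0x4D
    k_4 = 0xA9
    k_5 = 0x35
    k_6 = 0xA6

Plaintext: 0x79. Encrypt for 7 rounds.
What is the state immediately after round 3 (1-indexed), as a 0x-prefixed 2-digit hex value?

s_0 = plaintext = 0x79
s_1 = Round(s_0, k_0) = 0x9E
s_2 = Round(s_1, k_1) = 0xE1
s_3 = Round(s_2, k_2) = 0x1F
s_4 = Round(s_3, k_3) = 0xF5
s_5 = Round(s_4, k_4) = 0x51
s_6 = Round(s_5, k_5) = 0x17
s_7 = Round(s_6, k_6) = 0x76

0x1F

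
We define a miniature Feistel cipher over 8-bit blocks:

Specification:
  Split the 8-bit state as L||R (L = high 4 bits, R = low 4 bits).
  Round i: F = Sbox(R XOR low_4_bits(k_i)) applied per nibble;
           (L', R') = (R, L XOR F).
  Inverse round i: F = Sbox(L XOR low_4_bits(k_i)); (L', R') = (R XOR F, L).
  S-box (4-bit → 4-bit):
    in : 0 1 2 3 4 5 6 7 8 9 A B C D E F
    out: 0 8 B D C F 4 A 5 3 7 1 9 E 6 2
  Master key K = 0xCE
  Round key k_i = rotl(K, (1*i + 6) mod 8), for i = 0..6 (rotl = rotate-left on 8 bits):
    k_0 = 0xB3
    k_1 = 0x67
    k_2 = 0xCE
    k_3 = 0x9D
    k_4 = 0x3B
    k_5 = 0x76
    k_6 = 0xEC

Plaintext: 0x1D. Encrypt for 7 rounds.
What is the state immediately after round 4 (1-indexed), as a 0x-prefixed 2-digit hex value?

0xA7

s_0 = plaintext = 0x1D
s_1 = Round(s_0, k_0) = 0xD7
s_2 = Round(s_1, k_1) = 0x7D
s_3 = Round(s_2, k_2) = 0xDA
s_4 = Round(s_3, k_3) = 0xA7
s_5 = Round(s_4, k_4) = 0x73
s_6 = Round(s_5, k_5) = 0x38
s_7 = Round(s_6, k_6) = 0x8F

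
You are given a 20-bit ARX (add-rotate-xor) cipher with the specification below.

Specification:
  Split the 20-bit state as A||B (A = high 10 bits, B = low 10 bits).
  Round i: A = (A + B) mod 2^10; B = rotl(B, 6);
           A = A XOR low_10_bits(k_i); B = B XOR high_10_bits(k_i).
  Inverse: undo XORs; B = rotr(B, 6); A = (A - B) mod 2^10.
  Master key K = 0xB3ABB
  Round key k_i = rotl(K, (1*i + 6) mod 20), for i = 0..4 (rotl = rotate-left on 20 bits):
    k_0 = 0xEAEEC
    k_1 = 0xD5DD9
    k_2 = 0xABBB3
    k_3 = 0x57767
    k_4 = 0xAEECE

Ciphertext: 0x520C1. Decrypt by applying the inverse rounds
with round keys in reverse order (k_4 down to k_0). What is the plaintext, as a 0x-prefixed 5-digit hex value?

s_0 = ciphertext = 0x520C1
s_1 = InvRound(s_0, k_4) = 0xF77A9
s_2 = InvRound(s_1, k_3) = 0x5BF4B
s_3 = InvRound(s_2, k_2) = 0x21657
s_4 = InvRound(s_3, k_1) = 0x56004
s_5 = InvRound(s_4, k_0) = 0x2DAFE

0x2DAFE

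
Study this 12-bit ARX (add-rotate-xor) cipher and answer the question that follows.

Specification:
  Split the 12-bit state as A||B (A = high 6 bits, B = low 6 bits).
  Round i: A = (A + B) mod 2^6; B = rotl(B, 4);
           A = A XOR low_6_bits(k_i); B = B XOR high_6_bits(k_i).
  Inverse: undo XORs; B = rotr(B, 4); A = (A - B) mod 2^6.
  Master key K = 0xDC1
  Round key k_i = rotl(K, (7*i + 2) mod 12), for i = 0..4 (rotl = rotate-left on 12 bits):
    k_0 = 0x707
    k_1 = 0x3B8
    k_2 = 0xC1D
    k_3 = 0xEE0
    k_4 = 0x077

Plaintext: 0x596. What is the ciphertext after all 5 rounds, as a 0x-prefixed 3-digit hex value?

s_0 = plaintext = 0x596
s_1 = Round(s_0, k_0) = 0xAF9
s_2 = Round(s_1, k_1) = 0x710
s_3 = Round(s_2, k_2) = 0xC74
s_4 = Round(s_3, k_3) = 0x176
s_5 = Round(s_4, k_4) = 0x32C

0x32C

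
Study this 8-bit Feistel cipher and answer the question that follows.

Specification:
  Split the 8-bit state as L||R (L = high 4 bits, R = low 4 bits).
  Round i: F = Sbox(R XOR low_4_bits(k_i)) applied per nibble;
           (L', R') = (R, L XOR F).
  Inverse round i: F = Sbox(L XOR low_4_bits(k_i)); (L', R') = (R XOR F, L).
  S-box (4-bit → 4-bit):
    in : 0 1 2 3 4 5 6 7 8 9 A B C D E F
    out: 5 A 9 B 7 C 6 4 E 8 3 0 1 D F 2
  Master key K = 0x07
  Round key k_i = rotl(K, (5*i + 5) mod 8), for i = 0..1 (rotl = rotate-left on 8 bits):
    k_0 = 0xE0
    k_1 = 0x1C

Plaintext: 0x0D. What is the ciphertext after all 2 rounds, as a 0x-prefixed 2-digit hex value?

s_0 = plaintext = 0x0D
s_1 = Round(s_0, k_0) = 0xDD
s_2 = Round(s_1, k_1) = 0xD7

0xD7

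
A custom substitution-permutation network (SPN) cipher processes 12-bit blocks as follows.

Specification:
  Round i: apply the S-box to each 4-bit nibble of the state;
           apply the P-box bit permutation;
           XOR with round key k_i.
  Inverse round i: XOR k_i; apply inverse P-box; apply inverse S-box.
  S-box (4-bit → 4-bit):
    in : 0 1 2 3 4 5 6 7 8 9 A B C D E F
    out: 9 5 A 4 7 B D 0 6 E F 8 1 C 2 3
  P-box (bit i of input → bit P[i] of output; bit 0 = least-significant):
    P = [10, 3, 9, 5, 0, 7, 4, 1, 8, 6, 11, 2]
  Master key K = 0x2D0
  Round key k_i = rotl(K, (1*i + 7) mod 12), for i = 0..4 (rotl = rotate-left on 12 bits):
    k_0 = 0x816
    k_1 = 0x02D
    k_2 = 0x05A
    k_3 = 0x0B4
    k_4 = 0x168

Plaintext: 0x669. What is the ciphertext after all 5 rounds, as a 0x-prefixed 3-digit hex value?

s_0 = plaintext = 0x669
s_1 = Round(s_0, k_0) = 0x329
s_2 = Round(s_1, k_1) = 0xA87
s_3 = Round(s_2, k_2) = 0x98E
s_4 = Round(s_3, k_3) = 0x868
s_5 = Round(s_4, k_4) = 0xB33

0xB33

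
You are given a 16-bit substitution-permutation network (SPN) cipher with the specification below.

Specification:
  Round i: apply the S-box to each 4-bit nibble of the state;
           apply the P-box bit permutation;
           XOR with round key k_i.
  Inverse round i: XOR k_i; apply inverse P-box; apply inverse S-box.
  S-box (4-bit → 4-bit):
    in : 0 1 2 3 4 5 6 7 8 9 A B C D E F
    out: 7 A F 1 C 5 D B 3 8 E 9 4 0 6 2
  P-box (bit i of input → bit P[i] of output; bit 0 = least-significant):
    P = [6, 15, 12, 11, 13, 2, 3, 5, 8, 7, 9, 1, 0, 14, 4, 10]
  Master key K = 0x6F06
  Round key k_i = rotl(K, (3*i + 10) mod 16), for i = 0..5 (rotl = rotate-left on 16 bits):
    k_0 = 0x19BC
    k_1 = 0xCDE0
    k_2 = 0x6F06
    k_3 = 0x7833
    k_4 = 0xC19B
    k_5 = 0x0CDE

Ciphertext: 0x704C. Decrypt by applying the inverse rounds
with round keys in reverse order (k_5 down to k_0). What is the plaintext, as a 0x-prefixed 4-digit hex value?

0xCDD0

s_0 = ciphertext = 0x704C
s_1 = InvRound(s_0, k_5) = 0xA134
s_2 = InvRound(s_1, k_4) = 0x812D
s_3 = InvRound(s_2, k_3) = 0xEB0A
s_4 = InvRound(s_3, k_2) = 0x9DEF
s_5 = InvRound(s_4, k_1) = 0x89EC
s_6 = InvRound(s_5, k_0) = 0xCDD0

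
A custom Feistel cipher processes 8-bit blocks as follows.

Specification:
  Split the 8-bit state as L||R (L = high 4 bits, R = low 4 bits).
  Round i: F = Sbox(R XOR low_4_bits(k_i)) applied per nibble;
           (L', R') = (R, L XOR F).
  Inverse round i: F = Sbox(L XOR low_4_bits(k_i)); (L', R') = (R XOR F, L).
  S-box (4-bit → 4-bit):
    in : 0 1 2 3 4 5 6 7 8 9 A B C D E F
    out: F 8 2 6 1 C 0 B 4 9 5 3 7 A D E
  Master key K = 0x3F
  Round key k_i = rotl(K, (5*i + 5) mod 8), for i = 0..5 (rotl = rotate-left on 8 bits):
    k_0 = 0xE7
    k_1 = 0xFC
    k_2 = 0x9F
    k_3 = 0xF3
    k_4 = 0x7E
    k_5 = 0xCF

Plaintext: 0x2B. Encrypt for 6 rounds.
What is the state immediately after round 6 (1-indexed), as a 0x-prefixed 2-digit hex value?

0xC3

s_0 = plaintext = 0x2B
s_1 = Round(s_0, k_0) = 0xB5
s_2 = Round(s_1, k_1) = 0x52
s_3 = Round(s_2, k_2) = 0x2F
s_4 = Round(s_3, k_3) = 0xF5
s_5 = Round(s_4, k_4) = 0x5C
s_6 = Round(s_5, k_5) = 0xC3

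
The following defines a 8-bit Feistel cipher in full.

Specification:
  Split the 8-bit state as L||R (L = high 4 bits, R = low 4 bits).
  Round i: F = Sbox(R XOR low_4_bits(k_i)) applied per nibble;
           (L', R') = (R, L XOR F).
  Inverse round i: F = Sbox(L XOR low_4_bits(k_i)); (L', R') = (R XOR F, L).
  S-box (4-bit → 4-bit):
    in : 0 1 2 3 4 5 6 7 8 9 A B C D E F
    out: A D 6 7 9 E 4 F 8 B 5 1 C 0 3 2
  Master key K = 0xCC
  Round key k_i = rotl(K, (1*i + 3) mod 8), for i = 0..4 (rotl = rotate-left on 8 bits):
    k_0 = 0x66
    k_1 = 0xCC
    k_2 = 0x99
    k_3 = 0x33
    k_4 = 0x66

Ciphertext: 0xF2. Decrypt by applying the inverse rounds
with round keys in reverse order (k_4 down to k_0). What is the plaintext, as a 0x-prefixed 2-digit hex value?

s_0 = ciphertext = 0xF2
s_1 = InvRound(s_0, k_4) = 0x9F
s_2 = InvRound(s_1, k_3) = 0xA9
s_3 = InvRound(s_2, k_2) = 0xEA
s_4 = InvRound(s_3, k_1) = 0xCE
s_5 = InvRound(s_4, k_0) = 0xBC

0xBC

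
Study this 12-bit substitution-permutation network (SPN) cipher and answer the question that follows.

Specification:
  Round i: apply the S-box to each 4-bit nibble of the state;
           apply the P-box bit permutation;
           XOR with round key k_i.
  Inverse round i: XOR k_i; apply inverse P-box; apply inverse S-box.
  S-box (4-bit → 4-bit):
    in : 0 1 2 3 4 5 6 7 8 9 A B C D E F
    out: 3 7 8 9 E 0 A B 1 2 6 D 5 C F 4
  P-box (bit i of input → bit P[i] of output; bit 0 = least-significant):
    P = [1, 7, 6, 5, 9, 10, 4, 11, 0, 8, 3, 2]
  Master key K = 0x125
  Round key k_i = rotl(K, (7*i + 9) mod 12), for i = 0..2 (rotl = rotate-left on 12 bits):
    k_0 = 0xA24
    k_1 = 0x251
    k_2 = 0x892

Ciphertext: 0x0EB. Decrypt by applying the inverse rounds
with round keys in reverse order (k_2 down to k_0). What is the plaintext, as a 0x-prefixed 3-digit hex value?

0xE1F

s_0 = ciphertext = 0x0EB
s_1 = InvRound(s_0, k_2) = 0xCDD
s_2 = InvRound(s_1, k_1) = 0xD79
s_3 = InvRound(s_2, k_0) = 0xE1F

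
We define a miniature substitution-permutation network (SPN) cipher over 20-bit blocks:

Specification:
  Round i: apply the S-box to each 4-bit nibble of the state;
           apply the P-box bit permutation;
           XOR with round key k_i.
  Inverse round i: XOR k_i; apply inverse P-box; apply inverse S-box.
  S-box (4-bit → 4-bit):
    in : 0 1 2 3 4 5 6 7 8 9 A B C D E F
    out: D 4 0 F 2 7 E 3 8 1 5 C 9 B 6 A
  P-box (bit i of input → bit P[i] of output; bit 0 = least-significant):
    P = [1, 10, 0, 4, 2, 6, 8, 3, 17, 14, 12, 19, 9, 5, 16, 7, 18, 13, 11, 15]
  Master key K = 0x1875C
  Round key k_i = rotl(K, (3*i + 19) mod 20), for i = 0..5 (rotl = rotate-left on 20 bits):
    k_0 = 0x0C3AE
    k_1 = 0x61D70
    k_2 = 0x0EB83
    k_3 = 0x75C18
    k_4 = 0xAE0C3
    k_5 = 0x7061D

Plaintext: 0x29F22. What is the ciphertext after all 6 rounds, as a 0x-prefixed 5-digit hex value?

s_0 = plaintext = 0x29F22
s_1 = Round(s_0, k_0) = 0x881AE
s_2 = Round(s_1, k_1) = 0x688F5
s_3 = Round(s_2, k_2) = 0x84748
s_4 = Round(s_3, k_3) = 0x59C68
s_5 = Round(s_4, k_4) = 0x4CB9B
s_6 = Round(s_5, k_5) = 0xF3488

0xF3488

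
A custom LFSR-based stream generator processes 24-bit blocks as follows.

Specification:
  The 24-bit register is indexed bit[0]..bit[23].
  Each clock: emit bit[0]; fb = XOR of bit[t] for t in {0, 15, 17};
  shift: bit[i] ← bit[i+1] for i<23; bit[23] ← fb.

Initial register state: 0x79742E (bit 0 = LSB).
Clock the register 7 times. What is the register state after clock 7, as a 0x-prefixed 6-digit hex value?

reg_0 = 0x79742E
clock 1: out=0, reg = 0x3CBA17
clock 2: out=1, reg = 0x1E5D0B
clock 3: out=1, reg = 0x0F2E85
clock 4: out=1, reg = 0x079742
clock 5: out=0, reg = 0x03CBA1
clock 6: out=1, reg = 0x81E5D0
clock 7: out=0, reg = 0xC0F2E8

0xC0F2E8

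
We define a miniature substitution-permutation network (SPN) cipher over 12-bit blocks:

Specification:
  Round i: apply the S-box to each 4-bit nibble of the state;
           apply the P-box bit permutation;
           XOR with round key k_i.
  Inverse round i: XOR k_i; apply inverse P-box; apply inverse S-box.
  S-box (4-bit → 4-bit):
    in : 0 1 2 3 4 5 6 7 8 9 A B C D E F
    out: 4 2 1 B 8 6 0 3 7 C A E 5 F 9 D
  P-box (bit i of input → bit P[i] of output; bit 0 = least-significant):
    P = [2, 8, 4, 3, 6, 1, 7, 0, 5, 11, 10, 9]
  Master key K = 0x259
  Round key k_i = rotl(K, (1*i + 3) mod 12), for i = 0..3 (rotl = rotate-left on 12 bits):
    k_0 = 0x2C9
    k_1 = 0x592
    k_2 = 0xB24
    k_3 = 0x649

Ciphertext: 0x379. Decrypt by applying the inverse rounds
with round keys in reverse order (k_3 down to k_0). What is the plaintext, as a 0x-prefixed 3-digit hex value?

0x3F9

s_0 = ciphertext = 0x379
s_1 = InvRound(s_0, k_3) = 0xC65
s_2 = InvRound(s_1, k_2) = 0x9E1
s_3 = InvRound(s_2, k_1) = 0x830
s_4 = InvRound(s_3, k_0) = 0x3F9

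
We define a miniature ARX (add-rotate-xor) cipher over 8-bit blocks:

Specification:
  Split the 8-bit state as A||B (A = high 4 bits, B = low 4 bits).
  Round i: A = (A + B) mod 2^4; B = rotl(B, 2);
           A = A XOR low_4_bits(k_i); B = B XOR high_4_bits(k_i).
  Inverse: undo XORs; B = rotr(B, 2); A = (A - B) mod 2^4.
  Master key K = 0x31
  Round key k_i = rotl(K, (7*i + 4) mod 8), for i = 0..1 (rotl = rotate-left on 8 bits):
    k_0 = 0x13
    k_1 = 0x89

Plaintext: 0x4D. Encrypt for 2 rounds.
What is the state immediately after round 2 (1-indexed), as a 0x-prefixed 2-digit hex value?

0x11

s_0 = plaintext = 0x4D
s_1 = Round(s_0, k_0) = 0x26
s_2 = Round(s_1, k_1) = 0x11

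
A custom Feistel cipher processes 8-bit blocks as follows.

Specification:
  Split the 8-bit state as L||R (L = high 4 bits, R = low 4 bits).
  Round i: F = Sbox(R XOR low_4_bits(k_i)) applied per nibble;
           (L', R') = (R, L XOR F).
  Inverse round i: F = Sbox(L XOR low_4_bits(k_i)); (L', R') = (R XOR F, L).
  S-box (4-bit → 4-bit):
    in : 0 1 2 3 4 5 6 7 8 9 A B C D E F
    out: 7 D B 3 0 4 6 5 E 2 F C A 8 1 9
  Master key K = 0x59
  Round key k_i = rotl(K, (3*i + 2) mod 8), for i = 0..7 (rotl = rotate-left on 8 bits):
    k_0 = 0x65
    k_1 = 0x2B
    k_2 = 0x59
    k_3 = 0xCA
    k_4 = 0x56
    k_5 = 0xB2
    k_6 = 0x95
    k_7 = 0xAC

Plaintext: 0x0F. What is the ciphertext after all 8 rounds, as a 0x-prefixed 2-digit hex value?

0x42

s_0 = plaintext = 0x0F
s_1 = Round(s_0, k_0) = 0xFF
s_2 = Round(s_1, k_1) = 0xFF
s_3 = Round(s_2, k_2) = 0xF9
s_4 = Round(s_3, k_3) = 0x9C
s_5 = Round(s_4, k_4) = 0xC6
s_6 = Round(s_5, k_5) = 0x6C
s_7 = Round(s_6, k_6) = 0xC4
s_8 = Round(s_7, k_7) = 0x42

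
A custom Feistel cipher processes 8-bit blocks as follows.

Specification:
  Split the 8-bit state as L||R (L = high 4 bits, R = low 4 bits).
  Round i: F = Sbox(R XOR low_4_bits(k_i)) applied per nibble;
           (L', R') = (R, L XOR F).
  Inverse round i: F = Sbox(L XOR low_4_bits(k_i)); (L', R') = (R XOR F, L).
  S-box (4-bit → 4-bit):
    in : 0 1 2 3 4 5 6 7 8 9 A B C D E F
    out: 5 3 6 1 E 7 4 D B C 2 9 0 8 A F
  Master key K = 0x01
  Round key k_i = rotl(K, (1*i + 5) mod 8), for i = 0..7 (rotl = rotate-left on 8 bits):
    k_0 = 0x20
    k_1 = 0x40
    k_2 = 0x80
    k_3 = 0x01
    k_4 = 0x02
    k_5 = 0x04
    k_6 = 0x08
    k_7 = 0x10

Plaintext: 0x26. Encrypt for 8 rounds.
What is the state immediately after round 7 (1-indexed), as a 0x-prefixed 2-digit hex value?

s_0 = plaintext = 0x26
s_1 = Round(s_0, k_0) = 0x66
s_2 = Round(s_1, k_1) = 0x62
s_3 = Round(s_2, k_2) = 0x20
s_4 = Round(s_3, k_3) = 0x01
s_5 = Round(s_4, k_4) = 0x11
s_6 = Round(s_5, k_5) = 0x16
s_7 = Round(s_6, k_6) = 0x6B
s_8 = Round(s_7, k_7) = 0xBF

0x6B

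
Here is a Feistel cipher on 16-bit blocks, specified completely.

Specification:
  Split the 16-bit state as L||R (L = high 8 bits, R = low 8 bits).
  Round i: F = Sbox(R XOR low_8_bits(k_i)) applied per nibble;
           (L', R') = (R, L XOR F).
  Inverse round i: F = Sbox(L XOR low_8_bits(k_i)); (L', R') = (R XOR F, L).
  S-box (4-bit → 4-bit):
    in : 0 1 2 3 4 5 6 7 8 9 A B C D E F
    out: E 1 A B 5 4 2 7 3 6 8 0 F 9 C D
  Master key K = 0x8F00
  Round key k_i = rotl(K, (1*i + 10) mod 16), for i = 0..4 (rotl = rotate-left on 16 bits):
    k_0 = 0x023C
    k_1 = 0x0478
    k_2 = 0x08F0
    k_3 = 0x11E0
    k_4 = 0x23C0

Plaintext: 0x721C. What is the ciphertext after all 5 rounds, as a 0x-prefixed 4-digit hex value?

s_0 = plaintext = 0x721C
s_1 = Round(s_0, k_0) = 0x1CDC
s_2 = Round(s_1, k_1) = 0xDC99
s_3 = Round(s_2, k_2) = 0x99FA
s_4 = Round(s_3, k_3) = 0xFA81
s_5 = Round(s_4, k_4) = 0x81AB

0x81AB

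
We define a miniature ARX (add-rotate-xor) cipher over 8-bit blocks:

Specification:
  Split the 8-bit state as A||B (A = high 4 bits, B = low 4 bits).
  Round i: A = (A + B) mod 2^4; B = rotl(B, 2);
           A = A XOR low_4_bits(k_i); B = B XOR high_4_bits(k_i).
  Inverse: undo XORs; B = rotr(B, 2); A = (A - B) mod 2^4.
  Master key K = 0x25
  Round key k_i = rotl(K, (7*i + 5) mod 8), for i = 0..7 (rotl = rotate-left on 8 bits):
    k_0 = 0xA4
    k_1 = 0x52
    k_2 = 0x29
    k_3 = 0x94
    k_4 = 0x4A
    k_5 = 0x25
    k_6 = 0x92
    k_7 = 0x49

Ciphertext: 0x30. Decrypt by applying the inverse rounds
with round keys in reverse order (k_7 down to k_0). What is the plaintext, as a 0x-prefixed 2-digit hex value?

0xCF

s_0 = ciphertext = 0x30
s_1 = InvRound(s_0, k_7) = 0x91
s_2 = InvRound(s_1, k_6) = 0x92
s_3 = InvRound(s_2, k_5) = 0xC0
s_4 = InvRound(s_3, k_4) = 0x51
s_5 = InvRound(s_4, k_3) = 0xF2
s_6 = InvRound(s_5, k_2) = 0x60
s_7 = InvRound(s_6, k_1) = 0xF5
s_8 = InvRound(s_7, k_0) = 0xCF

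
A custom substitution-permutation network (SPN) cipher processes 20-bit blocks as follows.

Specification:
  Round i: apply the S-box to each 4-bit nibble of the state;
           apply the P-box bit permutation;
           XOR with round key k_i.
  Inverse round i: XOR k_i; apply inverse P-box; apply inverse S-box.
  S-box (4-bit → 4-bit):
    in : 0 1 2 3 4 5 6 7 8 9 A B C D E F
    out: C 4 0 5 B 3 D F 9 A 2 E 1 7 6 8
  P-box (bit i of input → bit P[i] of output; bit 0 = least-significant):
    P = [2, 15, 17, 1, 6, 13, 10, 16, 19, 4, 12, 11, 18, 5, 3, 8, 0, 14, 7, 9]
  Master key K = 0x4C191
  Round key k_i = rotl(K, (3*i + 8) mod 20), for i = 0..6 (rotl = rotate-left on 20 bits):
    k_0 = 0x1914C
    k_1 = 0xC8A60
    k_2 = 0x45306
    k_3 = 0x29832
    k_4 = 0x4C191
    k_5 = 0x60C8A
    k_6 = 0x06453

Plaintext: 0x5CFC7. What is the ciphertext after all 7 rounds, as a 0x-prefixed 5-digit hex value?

0xCDDC0

s_0 = plaintext = 0x5CFC7
s_1 = Round(s_0, k_0) = 0x7590B
s_2 = Round(s_1, k_1) = 0xB44D3
s_3 = Round(s_2, k_2) = 0xA3CF2
s_4 = Round(s_3, k_3) = 0xFD83A
s_5 = Round(s_4, k_4) = 0x84FF9
s_6 = Round(s_5, k_5) = 0x387A9
s_7 = Round(s_6, k_6) = 0xCDDC0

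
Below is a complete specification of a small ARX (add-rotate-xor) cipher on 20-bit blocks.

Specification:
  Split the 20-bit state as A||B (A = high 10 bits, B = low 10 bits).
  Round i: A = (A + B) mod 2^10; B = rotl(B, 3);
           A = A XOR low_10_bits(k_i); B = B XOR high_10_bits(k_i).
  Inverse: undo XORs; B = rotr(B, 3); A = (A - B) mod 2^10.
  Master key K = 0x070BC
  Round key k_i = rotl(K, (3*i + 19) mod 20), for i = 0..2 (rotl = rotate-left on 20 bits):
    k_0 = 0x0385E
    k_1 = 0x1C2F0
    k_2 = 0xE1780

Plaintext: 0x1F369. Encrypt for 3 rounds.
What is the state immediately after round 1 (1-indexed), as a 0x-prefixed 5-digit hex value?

0xEEF40

s_0 = plaintext = 0x1F369
s_1 = Round(s_0, k_0) = 0xEEF40
s_2 = Round(s_1, k_1) = 0x02E76
s_3 = Round(s_2, k_2) = 0x40431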